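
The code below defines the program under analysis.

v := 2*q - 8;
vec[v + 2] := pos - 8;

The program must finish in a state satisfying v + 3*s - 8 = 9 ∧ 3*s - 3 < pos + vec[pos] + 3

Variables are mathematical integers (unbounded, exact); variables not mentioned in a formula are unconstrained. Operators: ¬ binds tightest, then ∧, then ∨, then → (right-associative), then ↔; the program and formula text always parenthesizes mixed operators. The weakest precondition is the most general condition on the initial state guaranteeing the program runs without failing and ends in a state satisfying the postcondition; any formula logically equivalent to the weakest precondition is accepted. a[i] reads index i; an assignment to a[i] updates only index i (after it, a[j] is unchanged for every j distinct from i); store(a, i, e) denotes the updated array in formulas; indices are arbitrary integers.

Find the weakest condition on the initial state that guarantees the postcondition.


Working backward. After the program, the postcondition v + 3*s - 8 = 9 ∧ 3*s - 3 < pos + vec[pos] + 3 must hold; in canonical form it is 3*s + v = 17 ∧ 3*s < vec[pos] + pos + 6.
Before vec[v + 2] := pos - 8: 3*s + v = 17 ∧ 3*s < store(vec, v + 2, pos - 8)[pos] + pos + 6
Before v := 2*q - 8: 2*q + 3*s = 25 ∧ 3*s < store(vec, 2*q - 6, pos - 8)[pos] + pos + 6
Answer: WP = 2*q + 3*s = 25 ∧ 3*s < store(vec, 2*q - 6, pos - 8)[pos] + pos + 6


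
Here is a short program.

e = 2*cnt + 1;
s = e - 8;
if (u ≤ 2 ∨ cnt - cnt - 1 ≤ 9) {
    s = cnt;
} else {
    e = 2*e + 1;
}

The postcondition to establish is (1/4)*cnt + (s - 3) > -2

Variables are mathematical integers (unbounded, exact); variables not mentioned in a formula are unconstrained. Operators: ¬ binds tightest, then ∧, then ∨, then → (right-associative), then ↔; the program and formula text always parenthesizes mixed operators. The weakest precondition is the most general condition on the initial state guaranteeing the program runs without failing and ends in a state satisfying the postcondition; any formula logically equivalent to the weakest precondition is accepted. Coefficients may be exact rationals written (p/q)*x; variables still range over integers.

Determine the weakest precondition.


Working backward. After the program, the postcondition (1/4)*cnt + (s - 3) > -2 must hold; in canonical form it is (1/4)*cnt + s > 1.
Then branch requires (5/4)*cnt > 1; else branch requires (1/4)*cnt + s > 1.
Before the if: (5/4)*cnt > 1
Before s := e - 8: (5/4)*cnt > 1
Before e := 2*cnt + 1: (5/4)*cnt > 1
Answer: WP = (5/4)*cnt > 1


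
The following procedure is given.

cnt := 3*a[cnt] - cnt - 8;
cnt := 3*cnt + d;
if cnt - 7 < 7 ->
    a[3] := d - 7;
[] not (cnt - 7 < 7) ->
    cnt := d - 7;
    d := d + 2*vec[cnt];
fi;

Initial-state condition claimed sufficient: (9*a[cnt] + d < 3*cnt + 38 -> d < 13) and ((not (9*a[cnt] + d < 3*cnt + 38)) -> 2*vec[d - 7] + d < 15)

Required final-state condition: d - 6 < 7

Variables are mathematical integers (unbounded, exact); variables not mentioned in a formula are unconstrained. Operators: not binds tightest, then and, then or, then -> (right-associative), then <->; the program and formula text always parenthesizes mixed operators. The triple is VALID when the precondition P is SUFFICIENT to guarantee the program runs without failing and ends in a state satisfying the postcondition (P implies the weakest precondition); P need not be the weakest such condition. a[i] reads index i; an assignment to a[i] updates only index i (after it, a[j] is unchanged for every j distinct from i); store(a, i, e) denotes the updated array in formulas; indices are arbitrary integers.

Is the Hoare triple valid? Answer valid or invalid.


Working backward. After the program, the postcondition d - 6 < 7 must hold; in canonical form it is d < 13.
Then branch requires d < 13; else branch requires 2*vec[d - 7] + d < 13.
Before the if: (cnt < 14 -> d < 13) and ((not (cnt < 14)) -> 2*vec[d - 7] + d < 13)
Before cnt := 3*cnt + d: (3*cnt + d < 14 -> d < 13) and ((not (3*cnt + d < 14)) -> 2*vec[d - 7] + d < 13)
Before cnt := 3*a[cnt] - cnt - 8: (9*a[cnt] + d < 3*cnt + 38 -> d < 13) and ((not (9*a[cnt] + d < 3*cnt + 38)) -> 2*vec[d - 7] + d < 13)
The weakest precondition is (9*a[cnt] + d < 3*cnt + 38 -> d < 13) and ((not (9*a[cnt] + d < 3*cnt + 38)) -> 2*vec[d - 7] + d < 13).
Check whether (9*a[cnt] + d < 3*cnt + 38 -> d < 13) and ((not (9*a[cnt] + d < 3*cnt + 38)) -> 2*vec[d - 7] + d < 15) implies it.
Countermodel: at the initial state a = {[-14] = 5, [0] = 5, elsewhere 5}, cnt = 0, d = -7, vec = {[-14] = 10, [0] = 10, elsewhere 10}, the precondition holds but the weakest precondition fails.
Answer: invalid


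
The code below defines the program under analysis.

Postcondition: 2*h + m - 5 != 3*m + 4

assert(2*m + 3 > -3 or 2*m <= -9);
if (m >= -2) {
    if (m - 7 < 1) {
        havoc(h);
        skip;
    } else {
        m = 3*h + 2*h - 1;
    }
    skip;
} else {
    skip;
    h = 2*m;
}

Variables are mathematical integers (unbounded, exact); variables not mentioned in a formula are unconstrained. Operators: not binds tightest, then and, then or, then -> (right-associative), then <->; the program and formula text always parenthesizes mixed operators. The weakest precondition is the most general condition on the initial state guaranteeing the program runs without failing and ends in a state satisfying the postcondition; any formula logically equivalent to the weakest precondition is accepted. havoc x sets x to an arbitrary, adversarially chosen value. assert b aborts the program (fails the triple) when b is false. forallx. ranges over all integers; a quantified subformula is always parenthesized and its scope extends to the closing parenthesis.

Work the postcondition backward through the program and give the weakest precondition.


Working backward. After the program, the postcondition 2*h + m - 5 != 3*m + 4 must hold; in canonical form it is 2*h != 2*m + 9.
Then branch requires (m < 8 -> (forall h_1. 2*h_1 != 2*m + 9)) and ((not (m < 8)) -> 8*h != -7); else branch requires 2*m != 9.
Before the if: (m >= -2 -> ((m < 8 -> (forall h_1. 2*h_1 != 2*m + 9)) and ((not (m < 8)) -> 8*h != -7))) and ((not (m >= -2)) -> 2*m != 9)
Before assert 2*m + 3 > -3 or 2*m <= -9: (2*m > -6 or 2*m <= -9) and (m >= -2 -> ((m < 8 -> (forall h_1. 2*h_1 != 2*m + 9)) and ((not (m < 8)) -> 8*h != -7))) and ((not (m >= -2)) -> 2*m != 9)
Answer: WP = (2*m > -6 or 2*m <= -9) and (m >= -2 -> ((m < 8 -> (forall h_1. 2*h_1 != 2*m + 9)) and ((not (m < 8)) -> 8*h != -7))) and ((not (m >= -2)) -> 2*m != 9)


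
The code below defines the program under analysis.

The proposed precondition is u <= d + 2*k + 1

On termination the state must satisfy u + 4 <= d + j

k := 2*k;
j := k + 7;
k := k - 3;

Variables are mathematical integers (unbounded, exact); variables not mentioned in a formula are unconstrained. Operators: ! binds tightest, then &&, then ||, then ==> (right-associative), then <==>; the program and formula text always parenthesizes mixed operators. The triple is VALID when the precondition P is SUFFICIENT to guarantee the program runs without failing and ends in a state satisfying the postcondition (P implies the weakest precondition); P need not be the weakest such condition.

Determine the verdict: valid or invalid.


Working backward. After the program, the postcondition u + 4 <= d + j must hold; in canonical form it is u <= d + j - 4.
Before k := k - 3: u <= d + j - 4
Before j := k + 7: u <= d + k + 3
Before k := 2*k: u <= d + 2*k + 3
The weakest precondition is u <= d + 2*k + 3.
Check whether u <= d + 2*k + 1 implies it.
Every state satisfying the precondition satisfies the weakest precondition: the implication holds.
Answer: valid


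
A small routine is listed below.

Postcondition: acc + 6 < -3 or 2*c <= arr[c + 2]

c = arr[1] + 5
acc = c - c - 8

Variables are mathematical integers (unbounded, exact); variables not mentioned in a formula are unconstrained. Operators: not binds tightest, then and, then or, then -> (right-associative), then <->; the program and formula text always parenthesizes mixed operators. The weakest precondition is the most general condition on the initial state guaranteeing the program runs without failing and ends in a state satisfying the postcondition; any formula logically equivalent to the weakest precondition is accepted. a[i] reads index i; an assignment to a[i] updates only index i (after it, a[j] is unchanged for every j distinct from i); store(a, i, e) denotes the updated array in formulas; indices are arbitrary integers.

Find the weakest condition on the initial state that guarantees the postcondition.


Working backward. After the program, the postcondition acc + 6 < -3 or 2*c <= arr[c + 2] must hold; in canonical form it is acc < -9 or 2*c <= arr[c + 2].
Before acc := c - c - 8: 2*c <= arr[c + 2]
Before c := arr[1] + 5: 2*arr[1] <= arr[arr[1] + 7] - 10
Answer: WP = 2*arr[1] <= arr[arr[1] + 7] - 10


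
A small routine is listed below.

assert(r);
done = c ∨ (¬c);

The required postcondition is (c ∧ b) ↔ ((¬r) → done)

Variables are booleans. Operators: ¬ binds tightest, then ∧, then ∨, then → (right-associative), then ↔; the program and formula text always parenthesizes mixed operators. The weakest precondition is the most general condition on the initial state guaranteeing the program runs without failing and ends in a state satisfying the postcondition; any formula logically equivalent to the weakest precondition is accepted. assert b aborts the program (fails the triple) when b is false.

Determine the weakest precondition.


Working backward. After the program, (c ∧ b) ↔ ((¬r) → done) must hold.
Before done := c ∨ (¬c): c ∧ b
Before assert r: r ∧ c ∧ b
Answer: WP = r ∧ c ∧ b


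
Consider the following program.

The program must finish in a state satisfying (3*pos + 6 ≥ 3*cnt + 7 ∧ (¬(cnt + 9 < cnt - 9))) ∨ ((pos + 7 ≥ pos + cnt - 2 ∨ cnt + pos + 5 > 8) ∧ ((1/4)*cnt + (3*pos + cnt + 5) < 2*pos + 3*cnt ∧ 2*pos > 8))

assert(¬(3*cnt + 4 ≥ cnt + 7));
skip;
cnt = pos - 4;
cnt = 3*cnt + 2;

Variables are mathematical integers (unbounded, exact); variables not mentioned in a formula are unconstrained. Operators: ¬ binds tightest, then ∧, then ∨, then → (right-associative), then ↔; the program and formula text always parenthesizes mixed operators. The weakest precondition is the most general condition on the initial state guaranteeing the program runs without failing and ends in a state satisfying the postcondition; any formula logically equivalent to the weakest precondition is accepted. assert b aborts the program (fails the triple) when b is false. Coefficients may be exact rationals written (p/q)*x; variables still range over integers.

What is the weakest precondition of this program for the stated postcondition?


Working backward. After the program, the postcondition (3*pos + 6 ≥ 3*cnt + 7 ∧ (¬(cnt + 9 < cnt - 9))) ∨ ((pos + 7 ≥ pos + cnt - 2 ∨ cnt + pos + 5 > 8) ∧ ((1/4)*cnt + (3*pos + cnt + 5) < 2*pos + 3*cnt ∧ 2*pos > 8)) must hold; in canonical form it is 3*pos ≥ 3*cnt + 1 ∨ ((cnt ≤ 9 ∨ cnt + pos > 3) ∧ pos < (7/4)*cnt - 5 ∧ 2*pos > 8).
Before cnt := 3*cnt + 2: 3*pos ≥ 9*cnt + 7 ∨ ((3*cnt ≤ 7 ∨ 3*cnt + pos > 1) ∧ pos < (21/4)*cnt - 3/2 ∧ 2*pos > 8)
Before cnt := pos - 4: 6*pos ≤ 29 ∨ ((3*pos ≤ 19 ∨ 4*pos > 13) ∧ (17/4)*pos > 45/2 ∧ 2*pos > 8)
Before skip: 6*pos ≤ 29 ∨ ((3*pos ≤ 19 ∨ 4*pos > 13) ∧ (17/4)*pos > 45/2 ∧ 2*pos > 8)
Before assert ¬(3*cnt + 4 ≥ cnt + 7): (¬(2*cnt ≥ 3)) ∧ (6*pos ≤ 29 ∨ ((3*pos ≤ 19 ∨ 4*pos > 13) ∧ (17/4)*pos > 45/2 ∧ 2*pos > 8))
Answer: WP = (¬(2*cnt ≥ 3)) ∧ (6*pos ≤ 29 ∨ ((3*pos ≤ 19 ∨ 4*pos > 13) ∧ (17/4)*pos > 45/2 ∧ 2*pos > 8))


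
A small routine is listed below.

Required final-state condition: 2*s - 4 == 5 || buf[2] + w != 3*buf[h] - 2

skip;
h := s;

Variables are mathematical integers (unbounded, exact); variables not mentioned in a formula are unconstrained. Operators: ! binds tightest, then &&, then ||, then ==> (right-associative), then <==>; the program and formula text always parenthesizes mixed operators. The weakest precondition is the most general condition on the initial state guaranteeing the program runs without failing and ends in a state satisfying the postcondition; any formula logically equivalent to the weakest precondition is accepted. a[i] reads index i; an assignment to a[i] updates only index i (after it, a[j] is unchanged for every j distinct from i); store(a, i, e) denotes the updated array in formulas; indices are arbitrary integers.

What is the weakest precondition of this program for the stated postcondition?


Working backward. After the program, the postcondition 2*s - 4 == 5 || buf[2] + w != 3*buf[h] - 2 must hold; in canonical form it is 2*s == 9 || buf[2] + w != 3*buf[h] - 2.
Before h := s: 2*s == 9 || buf[2] + w != 3*buf[s] - 2
Before skip: 2*s == 9 || buf[2] + w != 3*buf[s] - 2
Answer: WP = 2*s == 9 || buf[2] + w != 3*buf[s] - 2


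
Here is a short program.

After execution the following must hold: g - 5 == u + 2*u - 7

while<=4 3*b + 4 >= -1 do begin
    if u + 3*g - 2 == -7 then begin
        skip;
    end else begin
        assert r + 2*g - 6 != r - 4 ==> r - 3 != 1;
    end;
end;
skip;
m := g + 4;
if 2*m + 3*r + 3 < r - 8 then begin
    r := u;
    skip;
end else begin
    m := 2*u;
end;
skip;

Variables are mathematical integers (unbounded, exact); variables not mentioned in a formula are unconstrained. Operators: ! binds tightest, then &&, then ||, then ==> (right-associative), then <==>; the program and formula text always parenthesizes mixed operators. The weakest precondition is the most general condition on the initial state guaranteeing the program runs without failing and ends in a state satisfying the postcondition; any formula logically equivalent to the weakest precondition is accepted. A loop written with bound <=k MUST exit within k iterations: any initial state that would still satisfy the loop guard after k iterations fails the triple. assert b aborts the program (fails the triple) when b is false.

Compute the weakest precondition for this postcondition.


Working backward. After the program, the postcondition g - 5 == u + 2*u - 7 must hold; in canonical form it is g == 3*u - 2.
Before skip: g == 3*u - 2
Then branch requires g == 3*u - 2; else branch requires g == 3*u - 2.
Before the if: (2*m + 2*r < -11 ==> g == 3*u - 2) && ((!(2*m + 2*r < -11)) ==> g == 3*u - 2)
Before m := g + 4: (2*g + 2*r < -19 ==> g == 3*u - 2) && ((!(2*g + 2*r < -19)) ==> g == 3*u - 2)
Before skip: (2*g + 2*r < -19 ==> g == 3*u - 2) && ((!(2*g + 2*r < -19)) ==> g == 3*u - 2)
Before the loop (bound <=4), unroll the exhaustion recursion (WP_0 = exit-now case; WP_j = one more guarded iteration, up to j = 4):
  WP_0: (!(3*b >= -5)) && (2*g + 2*r < -19 ==> g == 3*u - 2) && ((!(2*g + 2*r < -19)) ==> g == 3*u - 2)
  WP_1: (3*b >= -5 ==> ((3*g + u == -5 ==> ((!(3*b >= -5)) && (2*g + 2*r < -19 ==> g == 3*u - 2) && ((!(2*g + 2*r < -19)) ==> g == 3*u - 2))) && ((!(3*g + u == -5)) ==> ((2*g != 2 ==> r != 4) && (!(3*b >= -5)) && (2*g + 2*r < -19 ==> g == 3*u - 2) && ((!(2*g + 2*r < -19)) ==> g == 3*u - 2))))) && ((!(3*b >= -5)) ==> ((2*g + 2*r < -19 ==> g == 3*u - 2) && ((!(2*g + 2*r < -19)) ==> g == 3*u - 2)))
  WP_2: (3*b >= -5 ==> ((3*g + u == -5 ==> ((3*b >= -5 ==> ((3*g + u == -5 ==> ((!(3*b >= -5)) && (2*g + 2*r < -19 ==> g == 3*u - 2) && ((!(2*g + 2*r < -19)) ==> g == 3*u - 2))) && ((!(3*g + u == -5)) ==> ((2*g != 2 ==> r != 4) && (!(3*b >= -5)) && (2*g + 2*r < -19 ==> g == 3*u - 2) && ((!(2*g + 2*r < -19)) ==> g == 3*u - 2))))) && ((!(3*b >= -5)) ==> ((2*g + 2*r < -19 ==> g == 3*u - 2) && ((!(2*g + 2*r < -19)) ==> g == 3*u - 2))))) && ((!(3*g + u == -5)) ==> ((2*g != 2 ==> r != 4) && (3*b >= -5 ==> ((3*g + u == -5 ==> ((!(3*b >= -5)) && (2*g + 2*r < -19 ==> g == 3*u - 2) && ((!(2*g + 2*r < -19)) ==> g == 3*u - 2))) && ((!(3*g + u == -5)) ==> ((2*g != 2 ==> r != 4) && (!(3*b >= -5)) && (2*g + 2*r < -19 ==> g == 3*u - 2) && ((!(2*g + 2*r < -19)) ==> g == 3*u - 2))))) && ((!(3*b >= -5)) ==> ((2*g + 2*r < -19 ==> g == 3*u - 2) && ((!(2*g + 2*r < -19)) ==> g == 3*u - 2))))))) && ((!(3*b >= -5)) ==> ((2*g + 2*r < -19 ==> g == 3*u - 2) && ((!(2*g + 2*r < -19)) ==> g == 3*u - 2)))
  WP_3: (3*b >= -5 ==> ((3*g + u == -5 ==> ((3*b >= -5 ==> ((3*g + u == -5 ==> ((3*b >= -5 ==> ((3*g + u == -5 ==> ((!(3*b >= -5)) && (2*g + 2*r < -19 ==> g == 3*u - 2) && ((!(2*g + 2*r < -19)) ==> g == 3*u - 2))) && ((!(3*g + u == -5)) ==> ((2*g != 2 ==> r != 4) && (!(3*b >= -5)) && (2*g + 2*r < -19 ==> g == 3*u - 2) && ((!(2*g + 2*r < -19)) ==> g == 3*u - 2))))) && ((!(3*b >= -5)) ==> ((2*g + 2*r < -19 ==> g == 3*u - 2) && ((!(2*g + 2*r < -19)) ==> g == 3*u - 2))))) && ((!(3*g + u == -5)) ==> ((2*g != 2 ==> r != 4) && (3*b >= -5 ==> ((3*g + u == -5 ==> ((!(3*b >= -5)) && (2*g + 2*r < -19 ==> g == 3*u - 2) && ((!(2*g + 2*r < -19)) ==> g == 3*u - 2))) && ((!(3*g + u == -5)) ==> ((2*g != 2 ==> r != 4) && (!(3*b >= -5)) && (2*g + 2*r < -19 ==> g == 3*u - 2) && ((!(2*g + 2*r < -19)) ==> g == 3*u - 2))))) && ((!(3*b >= -5)) ==> ((2*g + 2*r < -19 ==> g == 3*u - 2) && ((!(2*g + 2*r < -19)) ==> g == 3*u - 2))))))) && ((!(3*b >= -5)) ==> ((2*g + 2*r < -19 ==> g == 3*u - 2) && ((!(2*g + 2*r < -19)) ==> g == 3*u - 2))))) && ((!(3*g + u == -5)) ==> ((2*g != 2 ==> r != 4) && (3*b >= -5 ==> ((3*g + u == -5 ==> ((3*b >= -5 ==> ((3*g + u == -5 ==> ((!(3*b >= -5)) && (2*g + 2*r < -19 ==> g == 3*u - 2) && ((!(2*g + 2*r < -19)) ==> g == 3*u - 2))) && ((!(3*g + u == -5)) ==> ((2*g != 2 ==> r != 4) && (!(3*b >= -5)) && (2*g + 2*r < -19 ==> g == 3*u - 2) && ((!(2*g + 2*r < -19)) ==> g == 3*u - 2))))) && ((!(3*b >= -5)) ==> ((2*g + 2*r < -19 ==> g == 3*u - 2) && ((!(2*g + 2*r < -19)) ==> g == 3*u - 2))))) && ((!(3*g + u == -5)) ==> ((2*g != 2 ==> r != 4) && (3*b >= -5 ==> ((3*g + u == -5 ==> ((!(3*b >= -5)) && (2*g + 2*r < -19 ==> g == 3*u - 2) && ((!(2*g + 2*r < -19)) ==> g == 3*u - 2))) && ((!(3*g + u == -5)) ==> ((2*g != 2 ==> r != 4) && (!(3*b >= -5)) && (2*g + 2*r < -19 ==> g == 3*u - 2) && ((!(2*g + 2*r < -19)) ==> g == 3*u - 2))))) && ((!(3*b >= -5)) ==> ((2*g + 2*r < -19 ==> g == 3*u - 2) && ((!(2*g + 2*r < -19)) ==> g == 3*u - 2))))))) && ((!(3*b >= -5)) ==> ((2*g + 2*r < -19 ==> g == 3*u - 2) && ((!(2*g + 2*r < -19)) ==> g == 3*u - 2))))))) && ((!(3*b >= -5)) ==> ((2*g + 2*r < -19 ==> g == 3*u - 2) && ((!(2*g + 2*r < -19)) ==> g == 3*u - 2)))
  WP_4: (3*b >= -5 ==> ((3*g + u == -5 ==> ((3*b >= -5 ==> ((3*g + u == -5 ==> ((3*b >= -5 ==> ((3*g + u == -5 ==> ((3*b >= -5 ==> ((3*g + u == -5 ==> ((!(3*b >= -5)) && (2*g + 2*r < -19 ==> g == 3*u - 2) && ((!(2*g + 2*r < -19)) ==> g == 3*u - 2))) && ((!(3*g + u == -5)) ==> ((2*g != 2 ==> r != 4) && (!(3*b >= -5)) && (2*g + 2*r < -19 ==> g == 3*u - 2) && ((!(2*g + 2*r < -19)) ==> g == 3*u - 2))))) && ((!(3*b >= -5)) ==> ((2*g + 2*r < -19 ==> g == 3*u - 2) && ((!(2*g + 2*r < -19)) ==> g == 3*u - 2))))) && ((!(3*g + u == -5)) ==> ((2*g != 2 ==> r != 4) && (3*b >= -5 ==> ((3*g + u == -5 ==> ((!(3*b >= -5)) && (2*g + 2*r < -19 ==> g == 3*u - 2) && ((!(2*g + 2*r < -19)) ==> g == 3*u - 2))) && ((!(3*g + u == -5)) ==> ((2*g != 2 ==> r != 4) && (!(3*b >= -5)) && (2*g + 2*r < -19 ==> g == 3*u - 2) && ((!(2*g + 2*r < -19)) ==> g == 3*u - 2))))) && ((!(3*b >= -5)) ==> ((2*g + 2*r < -19 ==> g == 3*u - 2) && ((!(2*g + 2*r < -19)) ==> g == 3*u - 2))))))) && ((!(3*b >= -5)) ==> ((2*g + 2*r < -19 ==> g == 3*u - 2) && ((!(2*g + 2*r < -19)) ==> g == 3*u - 2))))) && ((!(3*g + u == -5)) ==> ((2*g != 2 ==> r != 4) && (3*b >= -5 ==> ((3*g + u == -5 ==> ((3*b >= -5 ==> ((3*g + u == -5 ==> ((!(3*b >= -5)) && (2*g + 2*r < -19 ==> g == 3*u - 2) && ((!(2*g + 2*r < -19)) ==> g == 3*u - 2))) && ((!(3*g + u == -5)) ==> ((2*g != 2 ==> r != 4) && (!(3*b >= -5)) && (2*g + 2*r < -19 ==> g == 3*u - 2) && ((!(2*g + 2*r < -19)) ==> g == 3*u - 2))))) && ((!(3*b >= -5)) ==> ((2*g + 2*r < -19 ==> g == 3*u - 2) && ((!(2*g + 2*r < -19)) ==> g == 3*u - 2))))) && ((!(3*g + u == -5)) ==> ((2*g != 2 ==> r != 4) && (3*b >= -5 ==> ((3*g + u == -5 ==> ((!(3*b >= -5)) && (2*g + 2*r < -19 ==> g == 3*u - 2) && ((!(2*g + 2*r < -19)) ==> g == 3*u - 2))) && ((!(3*g + u == -5)) ==> ((2*g != 2 ==> r != 4) && (!(3*b >= -5)) && (2*g + 2*r < -19 ==> g == 3*u - 2) && ((!(2*g + 2*r < -19)) ==> g == 3*u - 2))))) && ((!(3*b >= -5)) ==> ((2*g + 2*r < -19 ==> g == 3*u - 2) && ((!(2*g + 2*r < -19)) ==> g == 3*u - 2))))))) && ((!(3*b >= -5)) ==> ((2*g + 2*r < -19 ==> g == 3*u - 2) && ((!(2*g + 2*r < -19)) ==> g == 3*u - 2))))))) && ((!(3*b >= -5)) ==> ((2*g + 2*r < -19 ==> g == 3*u - 2) && ((!(2*g + 2*r < -19)) ==> g == 3*u - 2))))) && ((!(3*g + u == -5)) ==> ((2*g != 2 ==> r != 4) && (3*b >= -5 ==> ((3*g + u == -5 ==> ((3*b >= -5 ==> ((3*g + u == -5 ==> ((3*b >= -5 ==> ((3*g + u == -5 ==> ((!(3*b >= -5)) && (2*g + 2*r < -19 ==> g == 3*u - 2) && ((!(2*g + 2*r < -19)) ==> g == 3*u - 2))) && ((!(3*g + u == -5)) ==> ((2*g != 2 ==> r != 4) && (!(3*b >= -5)) && (2*g + 2*r < -19 ==> g == 3*u - 2) && ((!(2*g + 2*r < -19)) ==> g == 3*u - 2))))) && ((!(3*b >= -5)) ==> ((2*g + 2*r < -19 ==> g == 3*u - 2) && ((!(2*g + 2*r < -19)) ==> g == 3*u - 2))))) && ((!(3*g + u == -5)) ==> ((2*g != 2 ==> r != 4) && (3*b >= -5 ==> ((3*g + u == -5 ==> ((!(3*b >= -5)) && (2*g + 2*r < -19 ==> g == 3*u - 2) && ((!(2*g + 2*r < -19)) ==> g == 3*u - 2))) && ((!(3*g + u == -5)) ==> ((2*g != 2 ==> r != 4) && (!(3*b >= -5)) && (2*g + 2*r < -19 ==> g == 3*u - 2) && ((!(2*g + 2*r < -19)) ==> g == 3*u - 2))))) && ((!(3*b >= -5)) ==> ((2*g + 2*r < -19 ==> g == 3*u - 2) && ((!(2*g + 2*r < -19)) ==> g == 3*u - 2))))))) && ((!(3*b >= -5)) ==> ((2*g + 2*r < -19 ==> g == 3*u - 2) && ((!(2*g + 2*r < -19)) ==> g == 3*u - 2))))) && ((!(3*g + u == -5)) ==> ((2*g != 2 ==> r != 4) && (3*b >= -5 ==> ((3*g + u == -5 ==> ((3*b >= -5 ==> ((3*g + u == -5 ==> ((!(3*b >= -5)) && (2*g + 2*r < -19 ==> g == 3*u - 2) && ((!(2*g + 2*r < -19)) ==> g == 3*u - 2))) && ((!(3*g + u == -5)) ==> ((2*g != 2 ==> r != 4) && (!(3*b >= -5)) && (2*g + 2*r < -19 ==> g == 3*u - 2) && ((!(2*g + 2*r < -19)) ==> g == 3*u - 2))))) && ((!(3*b >= -5)) ==> ((2*g + 2*r < -19 ==> g == 3*u - 2) && ((!(2*g + 2*r < -19)) ==> g == 3*u - 2))))) && ((!(3*g + u == -5)) ==> ((2*g != 2 ==> r != 4) && (3*b >= -5 ==> ((3*g + u == -5 ==> ((!(3*b >= -5)) && (2*g + 2*r < -19 ==> g == 3*u - 2) && ((!(2*g + 2*r < -19)) ==> g == 3*u - 2))) && ((!(3*g + u == -5)) ==> ((2*g != 2 ==> r != 4) && (!(3*b >= -5)) && (2*g + 2*r < -19 ==> g == 3*u - 2) && ((!(2*g + 2*r < -19)) ==> g == 3*u - 2))))) && ((!(3*b >= -5)) ==> ((2*g + 2*r < -19 ==> g == 3*u - 2) && ((!(2*g + 2*r < -19)) ==> g == 3*u - 2))))))) && ((!(3*b >= -5)) ==> ((2*g + 2*r < -19 ==> g == 3*u - 2) && ((!(2*g + 2*r < -19)) ==> g == 3*u - 2))))))) && ((!(3*b >= -5)) ==> ((2*g + 2*r < -19 ==> g == 3*u - 2) && ((!(2*g + 2*r < -19)) ==> g == 3*u - 2))))))) && ((!(3*b >= -5)) ==> ((2*g + 2*r < -19 ==> g == 3*u - 2) && ((!(2*g + 2*r < -19)) ==> g == 3*u - 2)))
So before the loop: (3*b >= -5 ==> ((3*g + u == -5 ==> ((3*b >= -5 ==> ((3*g + u == -5 ==> ((3*b >= -5 ==> ((3*g + u == -5 ==> ((3*b >= -5 ==> ((3*g + u == -5 ==> ((!(3*b >= -5)) && (2*g + 2*r < -19 ==> g == 3*u - 2) && ((!(2*g + 2*r < -19)) ==> g == 3*u - 2))) && ((!(3*g + u == -5)) ==> ((2*g != 2 ==> r != 4) && (!(3*b >= -5)) && (2*g + 2*r < -19 ==> g == 3*u - 2) && ((!(2*g + 2*r < -19)) ==> g == 3*u - 2))))) && ((!(3*b >= -5)) ==> ((2*g + 2*r < -19 ==> g == 3*u - 2) && ((!(2*g + 2*r < -19)) ==> g == 3*u - 2))))) && ((!(3*g + u == -5)) ==> ((2*g != 2 ==> r != 4) && (3*b >= -5 ==> ((3*g + u == -5 ==> ((!(3*b >= -5)) && (2*g + 2*r < -19 ==> g == 3*u - 2) && ((!(2*g + 2*r < -19)) ==> g == 3*u - 2))) && ((!(3*g + u == -5)) ==> ((2*g != 2 ==> r != 4) && (!(3*b >= -5)) && (2*g + 2*r < -19 ==> g == 3*u - 2) && ((!(2*g + 2*r < -19)) ==> g == 3*u - 2))))) && ((!(3*b >= -5)) ==> ((2*g + 2*r < -19 ==> g == 3*u - 2) && ((!(2*g + 2*r < -19)) ==> g == 3*u - 2))))))) && ((!(3*b >= -5)) ==> ((2*g + 2*r < -19 ==> g == 3*u - 2) && ((!(2*g + 2*r < -19)) ==> g == 3*u - 2))))) && ((!(3*g + u == -5)) ==> ((2*g != 2 ==> r != 4) && (3*b >= -5 ==> ((3*g + u == -5 ==> ((3*b >= -5 ==> ((3*g + u == -5 ==> ((!(3*b >= -5)) && (2*g + 2*r < -19 ==> g == 3*u - 2) && ((!(2*g + 2*r < -19)) ==> g == 3*u - 2))) && ((!(3*g + u == -5)) ==> ((2*g != 2 ==> r != 4) && (!(3*b >= -5)) && (2*g + 2*r < -19 ==> g == 3*u - 2) && ((!(2*g + 2*r < -19)) ==> g == 3*u - 2))))) && ((!(3*b >= -5)) ==> ((2*g + 2*r < -19 ==> g == 3*u - 2) && ((!(2*g + 2*r < -19)) ==> g == 3*u - 2))))) && ((!(3*g + u == -5)) ==> ((2*g != 2 ==> r != 4) && (3*b >= -5 ==> ((3*g + u == -5 ==> ((!(3*b >= -5)) && (2*g + 2*r < -19 ==> g == 3*u - 2) && ((!(2*g + 2*r < -19)) ==> g == 3*u - 2))) && ((!(3*g + u == -5)) ==> ((2*g != 2 ==> r != 4) && (!(3*b >= -5)) && (2*g + 2*r < -19 ==> g == 3*u - 2) && ((!(2*g + 2*r < -19)) ==> g == 3*u - 2))))) && ((!(3*b >= -5)) ==> ((2*g + 2*r < -19 ==> g == 3*u - 2) && ((!(2*g + 2*r < -19)) ==> g == 3*u - 2))))))) && ((!(3*b >= -5)) ==> ((2*g + 2*r < -19 ==> g == 3*u - 2) && ((!(2*g + 2*r < -19)) ==> g == 3*u - 2))))))) && ((!(3*b >= -5)) ==> ((2*g + 2*r < -19 ==> g == 3*u - 2) && ((!(2*g + 2*r < -19)) ==> g == 3*u - 2))))) && ((!(3*g + u == -5)) ==> ((2*g != 2 ==> r != 4) && (3*b >= -5 ==> ((3*g + u == -5 ==> ((3*b >= -5 ==> ((3*g + u == -5 ==> ((3*b >= -5 ==> ((3*g + u == -5 ==> ((!(3*b >= -5)) && (2*g + 2*r < -19 ==> g == 3*u - 2) && ((!(2*g + 2*r < -19)) ==> g == 3*u - 2))) && ((!(3*g + u == -5)) ==> ((2*g != 2 ==> r != 4) && (!(3*b >= -5)) && (2*g + 2*r < -19 ==> g == 3*u - 2) && ((!(2*g + 2*r < -19)) ==> g == 3*u - 2))))) && ((!(3*b >= -5)) ==> ((2*g + 2*r < -19 ==> g == 3*u - 2) && ((!(2*g + 2*r < -19)) ==> g == 3*u - 2))))) && ((!(3*g + u == -5)) ==> ((2*g != 2 ==> r != 4) && (3*b >= -5 ==> ((3*g + u == -5 ==> ((!(3*b >= -5)) && (2*g + 2*r < -19 ==> g == 3*u - 2) && ((!(2*g + 2*r < -19)) ==> g == 3*u - 2))) && ((!(3*g + u == -5)) ==> ((2*g != 2 ==> r != 4) && (!(3*b >= -5)) && (2*g + 2*r < -19 ==> g == 3*u - 2) && ((!(2*g + 2*r < -19)) ==> g == 3*u - 2))))) && ((!(3*b >= -5)) ==> ((2*g + 2*r < -19 ==> g == 3*u - 2) && ((!(2*g + 2*r < -19)) ==> g == 3*u - 2))))))) && ((!(3*b >= -5)) ==> ((2*g + 2*r < -19 ==> g == 3*u - 2) && ((!(2*g + 2*r < -19)) ==> g == 3*u - 2))))) && ((!(3*g + u == -5)) ==> ((2*g != 2 ==> r != 4) && (3*b >= -5 ==> ((3*g + u == -5 ==> ((3*b >= -5 ==> ((3*g + u == -5 ==> ((!(3*b >= -5)) && (2*g + 2*r < -19 ==> g == 3*u - 2) && ((!(2*g + 2*r < -19)) ==> g == 3*u - 2))) && ((!(3*g + u == -5)) ==> ((2*g != 2 ==> r != 4) && (!(3*b >= -5)) && (2*g + 2*r < -19 ==> g == 3*u - 2) && ((!(2*g + 2*r < -19)) ==> g == 3*u - 2))))) && ((!(3*b >= -5)) ==> ((2*g + 2*r < -19 ==> g == 3*u - 2) && ((!(2*g + 2*r < -19)) ==> g == 3*u - 2))))) && ((!(3*g + u == -5)) ==> ((2*g != 2 ==> r != 4) && (3*b >= -5 ==> ((3*g + u == -5 ==> ((!(3*b >= -5)) && (2*g + 2*r < -19 ==> g == 3*u - 2) && ((!(2*g + 2*r < -19)) ==> g == 3*u - 2))) && ((!(3*g + u == -5)) ==> ((2*g != 2 ==> r != 4) && (!(3*b >= -5)) && (2*g + 2*r < -19 ==> g == 3*u - 2) && ((!(2*g + 2*r < -19)) ==> g == 3*u - 2))))) && ((!(3*b >= -5)) ==> ((2*g + 2*r < -19 ==> g == 3*u - 2) && ((!(2*g + 2*r < -19)) ==> g == 3*u - 2))))))) && ((!(3*b >= -5)) ==> ((2*g + 2*r < -19 ==> g == 3*u - 2) && ((!(2*g + 2*r < -19)) ==> g == 3*u - 2))))))) && ((!(3*b >= -5)) ==> ((2*g + 2*r < -19 ==> g == 3*u - 2) && ((!(2*g + 2*r < -19)) ==> g == 3*u - 2))))))) && ((!(3*b >= -5)) ==> ((2*g + 2*r < -19 ==> g == 3*u - 2) && ((!(2*g + 2*r < -19)) ==> g == 3*u - 2)))
Answer: WP = (3*b >= -5 ==> ((3*g + u == -5 ==> ((3*b >= -5 ==> ((3*g + u == -5 ==> ((3*b >= -5 ==> ((3*g + u == -5 ==> ((3*b >= -5 ==> ((3*g + u == -5 ==> ((!(3*b >= -5)) && (2*g + 2*r < -19 ==> g == 3*u - 2) && ((!(2*g + 2*r < -19)) ==> g == 3*u - 2))) && ((!(3*g + u == -5)) ==> ((2*g != 2 ==> r != 4) && (!(3*b >= -5)) && (2*g + 2*r < -19 ==> g == 3*u - 2) && ((!(2*g + 2*r < -19)) ==> g == 3*u - 2))))) && ((!(3*b >= -5)) ==> ((2*g + 2*r < -19 ==> g == 3*u - 2) && ((!(2*g + 2*r < -19)) ==> g == 3*u - 2))))) && ((!(3*g + u == -5)) ==> ((2*g != 2 ==> r != 4) && (3*b >= -5 ==> ((3*g + u == -5 ==> ((!(3*b >= -5)) && (2*g + 2*r < -19 ==> g == 3*u - 2) && ((!(2*g + 2*r < -19)) ==> g == 3*u - 2))) && ((!(3*g + u == -5)) ==> ((2*g != 2 ==> r != 4) && (!(3*b >= -5)) && (2*g + 2*r < -19 ==> g == 3*u - 2) && ((!(2*g + 2*r < -19)) ==> g == 3*u - 2))))) && ((!(3*b >= -5)) ==> ((2*g + 2*r < -19 ==> g == 3*u - 2) && ((!(2*g + 2*r < -19)) ==> g == 3*u - 2))))))) && ((!(3*b >= -5)) ==> ((2*g + 2*r < -19 ==> g == 3*u - 2) && ((!(2*g + 2*r < -19)) ==> g == 3*u - 2))))) && ((!(3*g + u == -5)) ==> ((2*g != 2 ==> r != 4) && (3*b >= -5 ==> ((3*g + u == -5 ==> ((3*b >= -5 ==> ((3*g + u == -5 ==> ((!(3*b >= -5)) && (2*g + 2*r < -19 ==> g == 3*u - 2) && ((!(2*g + 2*r < -19)) ==> g == 3*u - 2))) && ((!(3*g + u == -5)) ==> ((2*g != 2 ==> r != 4) && (!(3*b >= -5)) && (2*g + 2*r < -19 ==> g == 3*u - 2) && ((!(2*g + 2*r < -19)) ==> g == 3*u - 2))))) && ((!(3*b >= -5)) ==> ((2*g + 2*r < -19 ==> g == 3*u - 2) && ((!(2*g + 2*r < -19)) ==> g == 3*u - 2))))) && ((!(3*g + u == -5)) ==> ((2*g != 2 ==> r != 4) && (3*b >= -5 ==> ((3*g + u == -5 ==> ((!(3*b >= -5)) && (2*g + 2*r < -19 ==> g == 3*u - 2) && ((!(2*g + 2*r < -19)) ==> g == 3*u - 2))) && ((!(3*g + u == -5)) ==> ((2*g != 2 ==> r != 4) && (!(3*b >= -5)) && (2*g + 2*r < -19 ==> g == 3*u - 2) && ((!(2*g + 2*r < -19)) ==> g == 3*u - 2))))) && ((!(3*b >= -5)) ==> ((2*g + 2*r < -19 ==> g == 3*u - 2) && ((!(2*g + 2*r < -19)) ==> g == 3*u - 2))))))) && ((!(3*b >= -5)) ==> ((2*g + 2*r < -19 ==> g == 3*u - 2) && ((!(2*g + 2*r < -19)) ==> g == 3*u - 2))))))) && ((!(3*b >= -5)) ==> ((2*g + 2*r < -19 ==> g == 3*u - 2) && ((!(2*g + 2*r < -19)) ==> g == 3*u - 2))))) && ((!(3*g + u == -5)) ==> ((2*g != 2 ==> r != 4) && (3*b >= -5 ==> ((3*g + u == -5 ==> ((3*b >= -5 ==> ((3*g + u == -5 ==> ((3*b >= -5 ==> ((3*g + u == -5 ==> ((!(3*b >= -5)) && (2*g + 2*r < -19 ==> g == 3*u - 2) && ((!(2*g + 2*r < -19)) ==> g == 3*u - 2))) && ((!(3*g + u == -5)) ==> ((2*g != 2 ==> r != 4) && (!(3*b >= -5)) && (2*g + 2*r < -19 ==> g == 3*u - 2) && ((!(2*g + 2*r < -19)) ==> g == 3*u - 2))))) && ((!(3*b >= -5)) ==> ((2*g + 2*r < -19 ==> g == 3*u - 2) && ((!(2*g + 2*r < -19)) ==> g == 3*u - 2))))) && ((!(3*g + u == -5)) ==> ((2*g != 2 ==> r != 4) && (3*b >= -5 ==> ((3*g + u == -5 ==> ((!(3*b >= -5)) && (2*g + 2*r < -19 ==> g == 3*u - 2) && ((!(2*g + 2*r < -19)) ==> g == 3*u - 2))) && ((!(3*g + u == -5)) ==> ((2*g != 2 ==> r != 4) && (!(3*b >= -5)) && (2*g + 2*r < -19 ==> g == 3*u - 2) && ((!(2*g + 2*r < -19)) ==> g == 3*u - 2))))) && ((!(3*b >= -5)) ==> ((2*g + 2*r < -19 ==> g == 3*u - 2) && ((!(2*g + 2*r < -19)) ==> g == 3*u - 2))))))) && ((!(3*b >= -5)) ==> ((2*g + 2*r < -19 ==> g == 3*u - 2) && ((!(2*g + 2*r < -19)) ==> g == 3*u - 2))))) && ((!(3*g + u == -5)) ==> ((2*g != 2 ==> r != 4) && (3*b >= -5 ==> ((3*g + u == -5 ==> ((3*b >= -5 ==> ((3*g + u == -5 ==> ((!(3*b >= -5)) && (2*g + 2*r < -19 ==> g == 3*u - 2) && ((!(2*g + 2*r < -19)) ==> g == 3*u - 2))) && ((!(3*g + u == -5)) ==> ((2*g != 2 ==> r != 4) && (!(3*b >= -5)) && (2*g + 2*r < -19 ==> g == 3*u - 2) && ((!(2*g + 2*r < -19)) ==> g == 3*u - 2))))) && ((!(3*b >= -5)) ==> ((2*g + 2*r < -19 ==> g == 3*u - 2) && ((!(2*g + 2*r < -19)) ==> g == 3*u - 2))))) && ((!(3*g + u == -5)) ==> ((2*g != 2 ==> r != 4) && (3*b >= -5 ==> ((3*g + u == -5 ==> ((!(3*b >= -5)) && (2*g + 2*r < -19 ==> g == 3*u - 2) && ((!(2*g + 2*r < -19)) ==> g == 3*u - 2))) && ((!(3*g + u == -5)) ==> ((2*g != 2 ==> r != 4) && (!(3*b >= -5)) && (2*g + 2*r < -19 ==> g == 3*u - 2) && ((!(2*g + 2*r < -19)) ==> g == 3*u - 2))))) && ((!(3*b >= -5)) ==> ((2*g + 2*r < -19 ==> g == 3*u - 2) && ((!(2*g + 2*r < -19)) ==> g == 3*u - 2))))))) && ((!(3*b >= -5)) ==> ((2*g + 2*r < -19 ==> g == 3*u - 2) && ((!(2*g + 2*r < -19)) ==> g == 3*u - 2))))))) && ((!(3*b >= -5)) ==> ((2*g + 2*r < -19 ==> g == 3*u - 2) && ((!(2*g + 2*r < -19)) ==> g == 3*u - 2))))))) && ((!(3*b >= -5)) ==> ((2*g + 2*r < -19 ==> g == 3*u - 2) && ((!(2*g + 2*r < -19)) ==> g == 3*u - 2)))


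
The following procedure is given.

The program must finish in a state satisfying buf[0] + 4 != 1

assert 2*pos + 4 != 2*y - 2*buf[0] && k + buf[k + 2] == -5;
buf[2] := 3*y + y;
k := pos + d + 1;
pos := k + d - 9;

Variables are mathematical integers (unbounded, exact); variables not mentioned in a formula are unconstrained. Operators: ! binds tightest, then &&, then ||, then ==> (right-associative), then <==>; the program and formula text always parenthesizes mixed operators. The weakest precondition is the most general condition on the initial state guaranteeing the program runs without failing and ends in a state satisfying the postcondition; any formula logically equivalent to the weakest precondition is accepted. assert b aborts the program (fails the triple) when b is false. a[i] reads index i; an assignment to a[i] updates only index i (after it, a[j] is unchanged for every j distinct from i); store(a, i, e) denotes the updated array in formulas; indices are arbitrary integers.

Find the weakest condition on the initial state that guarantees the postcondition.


Working backward. After the program, the postcondition buf[0] + 4 != 1 must hold; in canonical form it is buf[0] != -3.
Before pos := k + d - 9: buf[0] != -3
Before k := pos + d + 1: buf[0] != -3
Before buf[2] := 3*y + y: buf[0] != -3
Before assert 2*pos + 4 != 2*y - 2*buf[0] && k + buf[k + 2] == -5: 2*buf[0] + 2*pos != 2*y - 4 && buf[k + 2] + k == -5 && buf[0] != -3
Answer: WP = 2*buf[0] + 2*pos != 2*y - 4 && buf[k + 2] + k == -5 && buf[0] != -3


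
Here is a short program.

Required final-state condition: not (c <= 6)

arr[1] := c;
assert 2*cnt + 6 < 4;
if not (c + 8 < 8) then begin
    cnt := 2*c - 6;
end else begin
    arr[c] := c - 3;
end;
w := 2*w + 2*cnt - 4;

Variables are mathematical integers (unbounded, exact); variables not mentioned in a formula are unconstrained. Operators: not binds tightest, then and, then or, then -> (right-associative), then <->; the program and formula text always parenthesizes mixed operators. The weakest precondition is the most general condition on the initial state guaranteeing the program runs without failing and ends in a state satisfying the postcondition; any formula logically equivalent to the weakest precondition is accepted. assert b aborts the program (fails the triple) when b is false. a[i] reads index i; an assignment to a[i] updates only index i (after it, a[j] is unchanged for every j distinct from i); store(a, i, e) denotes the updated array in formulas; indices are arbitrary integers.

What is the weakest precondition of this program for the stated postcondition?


Working backward. After the program, not (c <= 6) must hold.
Before w := 2*w + 2*cnt - 4: not (c <= 6)
Then branch requires not (c <= 6); else branch requires not (c <= 6).
Before the if: ((not (c < 0)) -> (not (c <= 6))) and (c < 0 -> (not (c <= 6)))
Before assert 2*cnt + 6 < 4: 2*cnt < -2 and ((not (c < 0)) -> (not (c <= 6))) and (c < 0 -> (not (c <= 6)))
Before arr[1] := c: 2*cnt < -2 and ((not (c < 0)) -> (not (c <= 6))) and (c < 0 -> (not (c <= 6)))
Answer: WP = 2*cnt < -2 and ((not (c < 0)) -> (not (c <= 6))) and (c < 0 -> (not (c <= 6)))


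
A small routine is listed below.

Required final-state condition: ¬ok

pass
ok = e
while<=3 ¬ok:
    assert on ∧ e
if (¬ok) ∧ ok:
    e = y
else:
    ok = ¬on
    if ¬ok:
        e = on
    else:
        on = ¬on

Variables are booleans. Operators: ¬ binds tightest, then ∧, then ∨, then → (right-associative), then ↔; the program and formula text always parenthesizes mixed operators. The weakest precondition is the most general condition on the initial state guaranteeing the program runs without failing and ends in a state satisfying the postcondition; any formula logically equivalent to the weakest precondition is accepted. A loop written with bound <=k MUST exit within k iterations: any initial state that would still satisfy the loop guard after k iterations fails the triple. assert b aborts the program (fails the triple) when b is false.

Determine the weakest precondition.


Working backward. After the program, ¬ok must hold.
Then branch requires ¬ok; else branch requires (¬on) → on.
Before the if: (¬on) → on
Before the loop (bound <=3), unroll the exhaustion recursion (WP_0 = exit-now case; WP_j = one more guarded iteration, up to j = 3):
  WP_0: ok ∧ ((¬on) → on)
  WP_1: ((¬ok) → (on ∧ e ∧ ok ∧ ((¬on) → on))) ∧ (ok → ((¬on) → on))
  WP_2: ((¬ok) → (on ∧ e ∧ ((¬ok) → (on ∧ e ∧ ok ∧ ((¬on) → on))) ∧ (ok → ((¬on) → on)))) ∧ (ok → ((¬on) → on))
  WP_3: ((¬ok) → (on ∧ e ∧ ((¬ok) → (on ∧ e ∧ ((¬ok) → (on ∧ e ∧ ok ∧ ((¬on) → on))) ∧ (ok → ((¬on) → on)))) ∧ (ok → ((¬on) → on)))) ∧ (ok → ((¬on) → on))
So before the loop: ((¬ok) → (on ∧ e ∧ ((¬ok) → (on ∧ e ∧ ((¬ok) → (on ∧ e ∧ ok ∧ ((¬on) → on))) ∧ (ok → ((¬on) → on)))) ∧ (ok → ((¬on) → on)))) ∧ (ok → ((¬on) → on))
Before ok := e: ((¬e) → (on ∧ e ∧ ((¬e) → (on ∧ e ∧ ((¬e) → (on ∧ e ∧ ((¬on) → on))) ∧ (e → ((¬on) → on)))) ∧ (e → ((¬on) → on)))) ∧ (e → ((¬on) → on))
Before skip: ((¬e) → (on ∧ e ∧ ((¬e) → (on ∧ e ∧ ((¬e) → (on ∧ e ∧ ((¬on) → on))) ∧ (e → ((¬on) → on)))) ∧ (e → ((¬on) → on)))) ∧ (e → ((¬on) → on))
Answer: WP = ((¬e) → (on ∧ e ∧ ((¬e) → (on ∧ e ∧ ((¬e) → (on ∧ e ∧ ((¬on) → on))) ∧ (e → ((¬on) → on)))) ∧ (e → ((¬on) → on)))) ∧ (e → ((¬on) → on))


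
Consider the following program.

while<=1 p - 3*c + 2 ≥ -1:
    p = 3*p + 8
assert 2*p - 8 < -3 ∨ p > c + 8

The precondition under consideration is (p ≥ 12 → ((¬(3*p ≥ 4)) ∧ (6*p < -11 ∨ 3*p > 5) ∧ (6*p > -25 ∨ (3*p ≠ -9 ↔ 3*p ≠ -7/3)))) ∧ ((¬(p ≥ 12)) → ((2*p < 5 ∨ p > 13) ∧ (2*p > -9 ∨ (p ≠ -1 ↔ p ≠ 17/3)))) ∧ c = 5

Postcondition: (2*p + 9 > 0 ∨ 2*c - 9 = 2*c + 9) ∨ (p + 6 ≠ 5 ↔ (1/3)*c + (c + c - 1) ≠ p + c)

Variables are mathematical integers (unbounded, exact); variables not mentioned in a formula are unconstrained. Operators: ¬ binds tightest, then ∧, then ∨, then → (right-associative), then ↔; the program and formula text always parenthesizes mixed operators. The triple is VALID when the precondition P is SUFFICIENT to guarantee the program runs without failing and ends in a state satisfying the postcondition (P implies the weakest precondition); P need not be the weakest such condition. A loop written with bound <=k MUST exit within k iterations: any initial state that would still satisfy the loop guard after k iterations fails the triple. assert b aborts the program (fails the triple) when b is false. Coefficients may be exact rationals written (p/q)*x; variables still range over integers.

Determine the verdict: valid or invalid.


Working backward. After the program, the postcondition (2*p + 9 > 0 ∨ 2*c - 9 = 2*c + 9) ∨ (p + 6 ≠ 5 ↔ (1/3)*c + (c + c - 1) ≠ p + c) must hold; in canonical form it is 2*p > -9 ∨ (p ≠ -1 ↔ (4/3)*c ≠ p + 1).
Before assert 2*p - 8 < -3 ∨ p > c + 8: (2*p < 5 ∨ p > c + 8) ∧ (2*p > -9 ∨ (p ≠ -1 ↔ (4/3)*c ≠ p + 1))
Before the loop (bound <=1), unroll the exhaustion recursion (WP_0 = exit-now case; WP_j = one more guarded iteration, up to j = 1):
  WP_0: (¬(p ≥ 3*c - 3)) ∧ (2*p < 5 ∨ p > c + 8) ∧ (2*p > -9 ∨ (p ≠ -1 ↔ (4/3)*c ≠ p + 1))
  WP_1: (p ≥ 3*c - 3 → ((¬(3*p ≥ 3*c - 11)) ∧ (6*p < -11 ∨ 3*p > c) ∧ (6*p > -25 ∨ (3*p ≠ -9 ↔ (4/3)*c ≠ 3*p + 9)))) ∧ ((¬(p ≥ 3*c - 3)) → ((2*p < 5 ∨ p > c + 8) ∧ (2*p > -9 ∨ (p ≠ -1 ↔ (4/3)*c ≠ p + 1))))
So before the loop: (p ≥ 3*c - 3 → ((¬(3*p ≥ 3*c - 11)) ∧ (6*p < -11 ∨ 3*p > c) ∧ (6*p > -25 ∨ (3*p ≠ -9 ↔ (4/3)*c ≠ 3*p + 9)))) ∧ ((¬(p ≥ 3*c - 3)) → ((2*p < 5 ∨ p > c + 8) ∧ (2*p > -9 ∨ (p ≠ -1 ↔ (4/3)*c ≠ p + 1))))
The weakest precondition is (p ≥ 3*c - 3 → ((¬(3*p ≥ 3*c - 11)) ∧ (6*p < -11 ∨ 3*p > c) ∧ (6*p > -25 ∨ (3*p ≠ -9 ↔ (4/3)*c ≠ 3*p + 9)))) ∧ ((¬(p ≥ 3*c - 3)) → ((2*p < 5 ∨ p > c + 8) ∧ (2*p > -9 ∨ (p ≠ -1 ↔ (4/3)*c ≠ p + 1)))).
Check whether (p ≥ 12 → ((¬(3*p ≥ 4)) ∧ (6*p < -11 ∨ 3*p > 5) ∧ (6*p > -25 ∨ (3*p ≠ -9 ↔ 3*p ≠ -7/3)))) ∧ ((¬(p ≥ 12)) → ((2*p < 5 ∨ p > 13) ∧ (2*p > -9 ∨ (p ≠ -1 ↔ p ≠ 17/3)))) ∧ c = 5 implies it.
Every state satisfying the precondition satisfies the weakest precondition: the implication holds.
Answer: valid
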